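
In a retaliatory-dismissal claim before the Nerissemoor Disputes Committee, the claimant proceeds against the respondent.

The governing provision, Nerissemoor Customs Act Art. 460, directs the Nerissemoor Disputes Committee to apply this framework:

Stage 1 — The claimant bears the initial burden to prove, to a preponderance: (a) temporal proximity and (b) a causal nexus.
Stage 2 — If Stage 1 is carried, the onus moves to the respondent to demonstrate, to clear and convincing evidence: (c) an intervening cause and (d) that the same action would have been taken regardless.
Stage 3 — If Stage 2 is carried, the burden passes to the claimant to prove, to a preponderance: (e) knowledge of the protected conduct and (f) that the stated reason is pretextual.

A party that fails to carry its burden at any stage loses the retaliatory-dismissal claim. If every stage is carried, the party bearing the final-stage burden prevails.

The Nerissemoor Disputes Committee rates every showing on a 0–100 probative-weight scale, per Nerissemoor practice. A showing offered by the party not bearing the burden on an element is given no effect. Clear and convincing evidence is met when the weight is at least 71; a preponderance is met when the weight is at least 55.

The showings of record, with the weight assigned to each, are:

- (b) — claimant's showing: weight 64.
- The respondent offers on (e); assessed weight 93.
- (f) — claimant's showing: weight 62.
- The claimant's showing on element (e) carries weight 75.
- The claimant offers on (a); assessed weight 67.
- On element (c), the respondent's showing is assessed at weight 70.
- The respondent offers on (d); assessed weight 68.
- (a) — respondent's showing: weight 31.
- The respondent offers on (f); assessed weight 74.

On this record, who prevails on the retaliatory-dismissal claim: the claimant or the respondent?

claimant

Stage 1 (claimant, a preponderance, weight is at least 55): (a) 67 (respondent's 31 disregarded) ≥ 55 — meets; (b) 64 ≥ 55 — meets.
  Stage 1 is satisfied; the onus moves to the respondent.
Stage 2 (respondent, clear and convincing evidence, weight is at least 71): (c) 70 < 71 — fails; (d) 68 < 71 — fails.
  The respondent does not carry Stage 2.
The analysis ends at Stage 2; the claimant prevails.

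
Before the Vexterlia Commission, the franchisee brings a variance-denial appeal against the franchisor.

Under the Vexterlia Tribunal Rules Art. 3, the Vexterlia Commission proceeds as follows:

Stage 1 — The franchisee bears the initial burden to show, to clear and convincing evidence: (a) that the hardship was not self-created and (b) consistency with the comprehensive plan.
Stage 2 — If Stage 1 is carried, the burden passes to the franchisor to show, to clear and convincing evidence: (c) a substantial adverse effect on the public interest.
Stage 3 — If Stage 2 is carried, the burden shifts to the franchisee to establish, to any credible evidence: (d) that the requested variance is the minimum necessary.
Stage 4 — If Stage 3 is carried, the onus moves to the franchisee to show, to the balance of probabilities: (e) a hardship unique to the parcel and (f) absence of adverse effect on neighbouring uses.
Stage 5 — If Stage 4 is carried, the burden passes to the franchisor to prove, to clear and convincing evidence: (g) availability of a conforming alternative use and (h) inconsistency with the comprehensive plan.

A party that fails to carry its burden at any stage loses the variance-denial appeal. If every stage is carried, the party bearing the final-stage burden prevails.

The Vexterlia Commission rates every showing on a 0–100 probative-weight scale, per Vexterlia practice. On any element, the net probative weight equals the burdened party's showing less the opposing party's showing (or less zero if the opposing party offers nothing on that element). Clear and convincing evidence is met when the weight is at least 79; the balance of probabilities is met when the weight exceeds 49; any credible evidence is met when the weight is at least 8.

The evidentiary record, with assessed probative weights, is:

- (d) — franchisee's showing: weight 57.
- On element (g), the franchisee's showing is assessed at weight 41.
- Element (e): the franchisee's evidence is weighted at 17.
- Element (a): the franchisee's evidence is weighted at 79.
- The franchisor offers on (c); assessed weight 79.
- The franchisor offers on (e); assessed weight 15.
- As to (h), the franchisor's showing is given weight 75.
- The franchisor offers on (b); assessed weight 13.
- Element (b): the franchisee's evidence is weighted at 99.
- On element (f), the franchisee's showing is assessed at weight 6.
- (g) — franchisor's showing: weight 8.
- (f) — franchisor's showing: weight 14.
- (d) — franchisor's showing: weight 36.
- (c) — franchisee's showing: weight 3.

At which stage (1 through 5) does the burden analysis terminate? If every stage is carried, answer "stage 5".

Stage 1 — burden on franchisee; standard: clear and convincing evidence (weight is at least 79).
    (a): 79 ≥ 79 [met]
    (b): 99 − 13 = 86 ≥ 79 [met]
  The franchisee carries Stage 1; the franchisor now bears the burden.
Stage 2 — burden on franchisor; standard: clear and convincing evidence (weight is at least 79).
    (c): 79 − 3 = 76 < 79 [not met]
  The franchisor does not carry Stage 2.
The analysis ends at Stage 2; the franchisee prevails.

stage 2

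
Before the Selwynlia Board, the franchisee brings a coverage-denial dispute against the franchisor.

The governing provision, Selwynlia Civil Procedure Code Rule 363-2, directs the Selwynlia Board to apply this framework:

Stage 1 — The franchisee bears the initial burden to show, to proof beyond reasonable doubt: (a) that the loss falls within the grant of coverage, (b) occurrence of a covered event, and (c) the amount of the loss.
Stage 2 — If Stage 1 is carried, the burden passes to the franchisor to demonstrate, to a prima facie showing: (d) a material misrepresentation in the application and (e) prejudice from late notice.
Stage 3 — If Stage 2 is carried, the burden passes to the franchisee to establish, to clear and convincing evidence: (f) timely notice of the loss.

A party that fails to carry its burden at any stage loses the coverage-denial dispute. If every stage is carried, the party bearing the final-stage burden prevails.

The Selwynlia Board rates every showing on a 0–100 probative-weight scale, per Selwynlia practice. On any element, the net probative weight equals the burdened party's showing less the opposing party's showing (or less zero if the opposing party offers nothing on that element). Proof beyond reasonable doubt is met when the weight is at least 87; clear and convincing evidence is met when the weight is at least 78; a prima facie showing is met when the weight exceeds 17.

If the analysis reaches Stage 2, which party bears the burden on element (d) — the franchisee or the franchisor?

Stage 2's rule assigns the burden to the franchisor (to a prima facie showing).

franchisor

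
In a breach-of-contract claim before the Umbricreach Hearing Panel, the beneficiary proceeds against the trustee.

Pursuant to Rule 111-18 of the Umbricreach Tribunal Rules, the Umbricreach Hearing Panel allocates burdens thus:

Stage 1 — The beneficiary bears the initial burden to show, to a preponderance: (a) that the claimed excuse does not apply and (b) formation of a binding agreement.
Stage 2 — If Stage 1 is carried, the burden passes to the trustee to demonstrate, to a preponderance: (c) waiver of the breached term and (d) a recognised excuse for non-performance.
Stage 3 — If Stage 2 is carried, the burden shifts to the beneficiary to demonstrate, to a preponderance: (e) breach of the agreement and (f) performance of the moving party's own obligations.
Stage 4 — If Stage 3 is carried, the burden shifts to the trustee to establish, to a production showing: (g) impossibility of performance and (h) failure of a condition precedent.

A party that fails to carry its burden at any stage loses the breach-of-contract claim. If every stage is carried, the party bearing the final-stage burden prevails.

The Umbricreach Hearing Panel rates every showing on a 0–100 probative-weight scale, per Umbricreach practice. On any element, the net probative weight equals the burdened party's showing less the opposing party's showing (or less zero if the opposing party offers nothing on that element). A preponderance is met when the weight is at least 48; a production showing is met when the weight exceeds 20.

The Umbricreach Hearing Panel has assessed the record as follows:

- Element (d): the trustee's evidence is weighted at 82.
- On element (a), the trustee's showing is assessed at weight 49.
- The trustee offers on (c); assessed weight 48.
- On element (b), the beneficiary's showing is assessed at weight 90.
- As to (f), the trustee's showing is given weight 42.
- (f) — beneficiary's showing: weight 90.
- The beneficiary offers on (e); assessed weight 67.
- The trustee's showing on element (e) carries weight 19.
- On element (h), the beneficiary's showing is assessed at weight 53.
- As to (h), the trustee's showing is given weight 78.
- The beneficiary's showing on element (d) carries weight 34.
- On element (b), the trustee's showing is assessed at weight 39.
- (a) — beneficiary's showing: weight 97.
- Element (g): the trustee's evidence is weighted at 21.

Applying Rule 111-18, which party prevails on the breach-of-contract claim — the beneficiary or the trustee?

At Stage 1 the beneficiary must meet a preponderance (weight is at least 48): on (a) the weight is 97 less the opposing 49 gives net 48, ≥ 48, so (a) meets the standard; on (b) the weight is 90 less the opposing 39 gives net 51, which does reach 48, so (b) meets the standard.
  Stage 1 is satisfied; the onus moves to the trustee.
At Stage 2 the trustee must meet a preponderance (weight is at least 48): on (c) the weight is 48, ≥ 48, so (c) meets the standard; on (d) the weight is 82 less the opposing 34 gives net 48, which does reach 48, so (d) meets the standard.
  Stage 2 is satisfied; the onus moves to the beneficiary.
At Stage 3 the beneficiary must meet a preponderance (weight is at least 48): on (e) the weight is 67 less the opposing 19 gives net 48, which does reach 48, so (e) meets the standard; on (f) the weight is 90 less the opposing 42 gives net 48, ≥ 48, so (f) meets the standard.
  The beneficiary carries Stage 3; the trustee now bears the burden.
At Stage 4 the trustee must meet a production showing (weight exceeds 20): on (g) the weight is 21, > 20, so (g) meets the standard; on (h) the weight is 78 less the opposing 53 gives net 25, > 20, so (h) meets the standard.
  Stage 4 carried; the final stage is satisfied.
All stages carried — the trustee prevails.

trustee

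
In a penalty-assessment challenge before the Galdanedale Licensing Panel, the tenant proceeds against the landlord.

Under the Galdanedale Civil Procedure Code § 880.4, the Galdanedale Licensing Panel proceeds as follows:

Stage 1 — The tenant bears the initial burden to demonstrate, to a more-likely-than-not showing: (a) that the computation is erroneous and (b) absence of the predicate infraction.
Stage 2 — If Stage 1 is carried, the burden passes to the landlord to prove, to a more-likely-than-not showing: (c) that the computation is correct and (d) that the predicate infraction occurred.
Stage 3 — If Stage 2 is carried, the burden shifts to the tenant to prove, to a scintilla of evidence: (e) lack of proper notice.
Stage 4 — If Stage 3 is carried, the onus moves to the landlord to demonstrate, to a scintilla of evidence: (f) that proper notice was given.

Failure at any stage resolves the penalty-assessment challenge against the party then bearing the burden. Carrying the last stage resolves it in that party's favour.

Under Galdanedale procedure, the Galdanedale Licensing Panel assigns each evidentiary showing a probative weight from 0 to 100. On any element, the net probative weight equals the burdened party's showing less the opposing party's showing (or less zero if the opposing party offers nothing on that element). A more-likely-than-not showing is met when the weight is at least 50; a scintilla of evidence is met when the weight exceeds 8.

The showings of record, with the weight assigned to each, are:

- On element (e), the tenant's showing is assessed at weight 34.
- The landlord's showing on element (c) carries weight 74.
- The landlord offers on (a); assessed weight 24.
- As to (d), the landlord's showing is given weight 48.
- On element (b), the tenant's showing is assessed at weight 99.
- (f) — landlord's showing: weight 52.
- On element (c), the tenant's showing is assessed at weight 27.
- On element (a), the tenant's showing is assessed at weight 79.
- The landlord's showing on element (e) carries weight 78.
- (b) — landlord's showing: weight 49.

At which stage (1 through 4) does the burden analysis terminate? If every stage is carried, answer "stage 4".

stage 2

Stage 1 (tenant, a more-likely-than-not showing, weight is at least 50): (a) net 79−24=55 ≥ 50 — meets; (b) net 99−49=50 ≥ 50 — meets.
  Stage 1 carried; the burden shifts to the landlord.
Stage 2 (landlord, a more-likely-than-not showing, weight is at least 50): (c) net 74−27=47 < 50 — fails; (d) 48 < 50 — fails.
  Not every element is met, so the landlord fails to carry Stage 2.
So the tenant prevails.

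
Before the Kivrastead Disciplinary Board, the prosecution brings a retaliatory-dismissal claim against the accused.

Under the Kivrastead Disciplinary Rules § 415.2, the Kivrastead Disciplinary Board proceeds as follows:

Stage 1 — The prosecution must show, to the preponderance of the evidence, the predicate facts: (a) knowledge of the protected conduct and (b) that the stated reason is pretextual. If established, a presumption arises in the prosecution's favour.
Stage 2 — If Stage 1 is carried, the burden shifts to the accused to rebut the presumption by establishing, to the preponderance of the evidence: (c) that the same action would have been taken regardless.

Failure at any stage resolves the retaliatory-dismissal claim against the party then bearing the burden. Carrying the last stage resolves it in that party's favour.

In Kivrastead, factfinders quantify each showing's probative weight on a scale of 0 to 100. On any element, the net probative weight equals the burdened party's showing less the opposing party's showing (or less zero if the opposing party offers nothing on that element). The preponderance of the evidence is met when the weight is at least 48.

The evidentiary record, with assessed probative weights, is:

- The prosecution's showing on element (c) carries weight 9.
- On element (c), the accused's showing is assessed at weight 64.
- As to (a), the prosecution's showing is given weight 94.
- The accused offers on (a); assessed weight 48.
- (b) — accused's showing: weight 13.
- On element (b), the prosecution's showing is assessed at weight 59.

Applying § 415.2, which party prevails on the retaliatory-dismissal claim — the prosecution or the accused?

Stage 1 (prosecution, the preponderance of the evidence, weight is at least 48): (a) net 94−48=46 < 48 — fails; (b) net 59−13=46 < 48 — fails.
  Stage 1 not carried; the prosecution fails its burden.
The analysis ends at Stage 1; the accused prevails.

accused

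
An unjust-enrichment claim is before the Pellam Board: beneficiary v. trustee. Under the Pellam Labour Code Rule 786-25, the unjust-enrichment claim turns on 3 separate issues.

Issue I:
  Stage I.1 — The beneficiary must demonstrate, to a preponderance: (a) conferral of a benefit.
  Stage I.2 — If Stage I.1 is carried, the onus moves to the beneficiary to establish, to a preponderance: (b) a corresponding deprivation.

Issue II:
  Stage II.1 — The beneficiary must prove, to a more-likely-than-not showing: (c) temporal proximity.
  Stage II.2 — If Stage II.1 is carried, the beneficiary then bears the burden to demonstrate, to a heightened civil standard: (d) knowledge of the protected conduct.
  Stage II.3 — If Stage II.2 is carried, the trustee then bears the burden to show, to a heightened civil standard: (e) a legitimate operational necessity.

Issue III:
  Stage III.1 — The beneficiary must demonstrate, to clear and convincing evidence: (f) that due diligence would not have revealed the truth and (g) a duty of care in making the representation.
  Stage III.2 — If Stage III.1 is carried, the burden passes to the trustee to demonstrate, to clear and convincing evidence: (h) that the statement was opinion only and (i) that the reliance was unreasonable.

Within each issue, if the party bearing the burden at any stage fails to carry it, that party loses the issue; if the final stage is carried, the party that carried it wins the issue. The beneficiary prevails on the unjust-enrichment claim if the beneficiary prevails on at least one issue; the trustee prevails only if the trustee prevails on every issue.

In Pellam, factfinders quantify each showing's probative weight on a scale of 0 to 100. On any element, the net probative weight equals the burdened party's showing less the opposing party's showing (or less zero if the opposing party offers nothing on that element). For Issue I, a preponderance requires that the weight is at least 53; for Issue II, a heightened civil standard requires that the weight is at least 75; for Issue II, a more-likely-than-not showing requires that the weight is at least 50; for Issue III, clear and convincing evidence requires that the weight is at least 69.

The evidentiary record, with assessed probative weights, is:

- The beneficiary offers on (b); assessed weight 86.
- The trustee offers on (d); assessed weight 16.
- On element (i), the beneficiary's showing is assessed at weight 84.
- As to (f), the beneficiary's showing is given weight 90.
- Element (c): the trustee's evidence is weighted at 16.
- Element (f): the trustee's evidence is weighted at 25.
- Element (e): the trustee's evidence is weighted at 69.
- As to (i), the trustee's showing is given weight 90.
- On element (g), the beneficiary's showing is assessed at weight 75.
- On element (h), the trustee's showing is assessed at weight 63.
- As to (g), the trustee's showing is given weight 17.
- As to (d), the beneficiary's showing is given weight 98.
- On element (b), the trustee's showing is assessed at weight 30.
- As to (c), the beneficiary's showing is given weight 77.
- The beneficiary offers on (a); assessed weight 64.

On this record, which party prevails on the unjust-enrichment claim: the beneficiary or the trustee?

beneficiary

— Issue I —
Stage I.1 (beneficiary, a preponderance, weight is at least 53): (a) 64 ≥ 53 — meets.
  Stage I.1 is satisfied; the beneficiary continues to bear the burden.
Stage I.2 (beneficiary, a preponderance, weight is at least 53): (b) net 86−30=56 ≥ 53 — meets.
  All elements met at the final stage.
Every stage carried; the beneficiary prevails on this issue.
— Issue II —
At Stage II.1 the beneficiary must meet a more-likely-than-not showing (weight is at least 50): on (c) the weight is 77 less the opposing 16 gives net 61, which does reach 50, so (c) meets the standard.
  All elements met. The beneficiary retains the burden for Stage II.2.
At Stage II.2 the beneficiary must meet a heightened civil standard (weight is at least 75): on (d) the weight is 98 less the opposing 16 gives net 82, which does reach 75, so (d) meets the standard.
  All elements met. The burden passes to the trustee.
At Stage II.3 the trustee must meet a heightened civil standard (weight is at least 75): on (e) the weight is 69, which does not reach 75, so (e) does not meet the standard.
  The trustee does not carry Stage II.3.
The analysis ends at Stage II.3; the beneficiary prevails on this issue.
— Issue III —
Stage III.1 — burden on beneficiary; standard: clear and convincing evidence (weight is at least 69).
    (f): 90 − 25 = 65 < 69 [not met]
    (g): 75 − 17 = 58 < 69 [not met]
  Stage III.1 not carried; the beneficiary fails its burden.
The trustee prevails on this issue.
Per-issue: Issue I → beneficiary; Issue II → beneficiary; Issue III → trustee. The beneficiary must prevail on at least one issue; overall, the beneficiary prevails.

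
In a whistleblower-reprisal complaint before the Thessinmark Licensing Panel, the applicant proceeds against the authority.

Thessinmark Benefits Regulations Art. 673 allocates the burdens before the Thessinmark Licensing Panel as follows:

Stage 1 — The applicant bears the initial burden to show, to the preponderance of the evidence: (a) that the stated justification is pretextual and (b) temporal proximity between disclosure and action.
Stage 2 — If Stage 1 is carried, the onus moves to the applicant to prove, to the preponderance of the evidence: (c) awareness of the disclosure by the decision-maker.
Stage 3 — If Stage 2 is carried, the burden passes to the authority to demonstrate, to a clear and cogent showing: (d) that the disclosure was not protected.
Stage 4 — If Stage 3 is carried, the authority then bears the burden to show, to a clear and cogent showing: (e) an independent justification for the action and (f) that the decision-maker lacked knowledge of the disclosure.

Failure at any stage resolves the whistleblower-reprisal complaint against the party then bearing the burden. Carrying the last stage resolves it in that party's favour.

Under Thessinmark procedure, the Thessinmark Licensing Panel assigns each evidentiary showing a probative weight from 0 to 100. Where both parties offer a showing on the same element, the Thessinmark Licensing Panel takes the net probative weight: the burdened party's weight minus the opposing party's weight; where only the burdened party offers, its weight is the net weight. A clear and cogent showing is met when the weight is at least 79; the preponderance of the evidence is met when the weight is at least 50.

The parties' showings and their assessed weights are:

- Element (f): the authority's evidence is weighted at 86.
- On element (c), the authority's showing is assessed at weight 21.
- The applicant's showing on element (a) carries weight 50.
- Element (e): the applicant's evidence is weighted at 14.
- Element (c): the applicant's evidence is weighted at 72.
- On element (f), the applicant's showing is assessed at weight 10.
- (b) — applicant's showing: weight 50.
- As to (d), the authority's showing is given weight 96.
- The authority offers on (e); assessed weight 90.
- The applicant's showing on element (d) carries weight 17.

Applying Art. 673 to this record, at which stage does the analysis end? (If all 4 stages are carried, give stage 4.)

Stage 1 (applicant, the preponderance of the evidence, weight is at least 50): (a) 50 ≥ 50 — meets; (b) 50 ≥ 50 — meets.
  All elements met. The applicant retains the burden for Stage 2.
Stage 2 (applicant, the preponderance of the evidence, weight is at least 50): (c) net 72−21=51 ≥ 50 — meets.
  The applicant carries Stage 2; the authority now bears the burden.
Stage 3 (authority, a clear and cogent showing, weight is at least 79): (d) net 96−17=79 ≥ 79 — meets.
  Stage 3 is satisfied; the authority continues to bear the burden.
Stage 4 (authority, a clear and cogent showing, weight is at least 79): (e) net 90−14=76 < 79 — fails; (f) net 86−10=76 < 79 — fails.
  Stage 4 not carried; the authority fails its burden.
The analysis ends at Stage 4; the applicant prevails.

stage 4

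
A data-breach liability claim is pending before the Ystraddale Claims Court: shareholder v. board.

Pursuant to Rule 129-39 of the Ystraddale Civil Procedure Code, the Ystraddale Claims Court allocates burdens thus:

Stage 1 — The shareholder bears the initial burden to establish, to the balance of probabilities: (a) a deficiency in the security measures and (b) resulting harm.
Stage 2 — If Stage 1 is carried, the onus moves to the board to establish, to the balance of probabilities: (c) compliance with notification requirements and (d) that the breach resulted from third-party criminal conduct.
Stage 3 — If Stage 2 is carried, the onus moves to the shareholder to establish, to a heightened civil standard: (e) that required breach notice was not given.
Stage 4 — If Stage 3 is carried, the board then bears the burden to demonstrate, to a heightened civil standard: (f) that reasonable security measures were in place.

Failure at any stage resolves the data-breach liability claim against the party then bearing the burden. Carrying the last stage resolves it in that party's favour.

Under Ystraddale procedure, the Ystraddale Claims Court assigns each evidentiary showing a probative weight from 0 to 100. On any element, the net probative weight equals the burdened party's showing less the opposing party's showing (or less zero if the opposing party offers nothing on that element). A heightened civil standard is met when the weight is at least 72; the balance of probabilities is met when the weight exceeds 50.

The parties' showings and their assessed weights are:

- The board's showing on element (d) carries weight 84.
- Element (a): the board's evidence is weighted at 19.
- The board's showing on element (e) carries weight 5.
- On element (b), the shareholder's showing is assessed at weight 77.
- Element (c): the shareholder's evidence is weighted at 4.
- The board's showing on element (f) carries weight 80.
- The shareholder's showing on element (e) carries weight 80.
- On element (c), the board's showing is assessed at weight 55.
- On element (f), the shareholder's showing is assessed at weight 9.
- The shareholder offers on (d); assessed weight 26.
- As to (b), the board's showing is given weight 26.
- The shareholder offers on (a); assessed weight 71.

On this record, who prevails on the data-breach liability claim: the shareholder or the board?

shareholder

Stage 1 (shareholder, the balance of probabilities, weight exceeds 50): (a) net 71−19=52 > 50 — meets; (b) net 77−26=51 > 50 — meets.
  Stage 1 is satisfied; the onus moves to the board.
Stage 2 (board, the balance of probabilities, weight exceeds 50): (c) net 55−4=51 > 50 — meets; (d) net 84−26=58 > 50 — meets.
  Stage 2 carried; the burden shifts to the shareholder.
Stage 3 (shareholder, a heightened civil standard, weight is at least 72): (e) net 80−5=75 ≥ 72 — meets.
  All elements met. The burden passes to the board.
Stage 4 (board, a heightened civil standard, weight is at least 72): (f) net 80−9=71 < 72 — fails.
  Stage 4 not carried; the board fails its burden.
The shareholder prevails.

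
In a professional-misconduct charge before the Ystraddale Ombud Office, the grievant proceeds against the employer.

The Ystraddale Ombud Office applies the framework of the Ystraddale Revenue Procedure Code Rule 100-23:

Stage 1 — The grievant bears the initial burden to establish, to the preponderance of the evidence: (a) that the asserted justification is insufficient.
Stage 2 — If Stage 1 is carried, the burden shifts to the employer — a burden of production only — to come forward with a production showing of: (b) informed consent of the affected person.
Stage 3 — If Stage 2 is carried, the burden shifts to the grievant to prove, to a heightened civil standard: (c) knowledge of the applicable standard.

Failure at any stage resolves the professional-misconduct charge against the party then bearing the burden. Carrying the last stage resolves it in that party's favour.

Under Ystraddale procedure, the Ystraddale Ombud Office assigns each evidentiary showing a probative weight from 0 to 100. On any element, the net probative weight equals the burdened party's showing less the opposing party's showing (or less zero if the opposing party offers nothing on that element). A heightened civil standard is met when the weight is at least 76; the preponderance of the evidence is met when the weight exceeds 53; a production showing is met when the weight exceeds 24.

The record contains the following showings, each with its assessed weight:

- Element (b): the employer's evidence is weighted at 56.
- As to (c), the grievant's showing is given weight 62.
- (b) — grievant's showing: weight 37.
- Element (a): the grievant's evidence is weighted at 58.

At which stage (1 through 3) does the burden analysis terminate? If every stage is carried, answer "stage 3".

stage 2

Stage 1 (grievant, the preponderance of the evidence, weight exceeds 53): (a) 58 > 53 — meets.
  Stage 1 carried; the burden shifts to the employer.
Stage 2 (employer, a production showing, weight exceeds 24): (b) net 56−37=19 ≤ 24 — fails.
  The employer does not carry Stage 2.
The grievant prevails.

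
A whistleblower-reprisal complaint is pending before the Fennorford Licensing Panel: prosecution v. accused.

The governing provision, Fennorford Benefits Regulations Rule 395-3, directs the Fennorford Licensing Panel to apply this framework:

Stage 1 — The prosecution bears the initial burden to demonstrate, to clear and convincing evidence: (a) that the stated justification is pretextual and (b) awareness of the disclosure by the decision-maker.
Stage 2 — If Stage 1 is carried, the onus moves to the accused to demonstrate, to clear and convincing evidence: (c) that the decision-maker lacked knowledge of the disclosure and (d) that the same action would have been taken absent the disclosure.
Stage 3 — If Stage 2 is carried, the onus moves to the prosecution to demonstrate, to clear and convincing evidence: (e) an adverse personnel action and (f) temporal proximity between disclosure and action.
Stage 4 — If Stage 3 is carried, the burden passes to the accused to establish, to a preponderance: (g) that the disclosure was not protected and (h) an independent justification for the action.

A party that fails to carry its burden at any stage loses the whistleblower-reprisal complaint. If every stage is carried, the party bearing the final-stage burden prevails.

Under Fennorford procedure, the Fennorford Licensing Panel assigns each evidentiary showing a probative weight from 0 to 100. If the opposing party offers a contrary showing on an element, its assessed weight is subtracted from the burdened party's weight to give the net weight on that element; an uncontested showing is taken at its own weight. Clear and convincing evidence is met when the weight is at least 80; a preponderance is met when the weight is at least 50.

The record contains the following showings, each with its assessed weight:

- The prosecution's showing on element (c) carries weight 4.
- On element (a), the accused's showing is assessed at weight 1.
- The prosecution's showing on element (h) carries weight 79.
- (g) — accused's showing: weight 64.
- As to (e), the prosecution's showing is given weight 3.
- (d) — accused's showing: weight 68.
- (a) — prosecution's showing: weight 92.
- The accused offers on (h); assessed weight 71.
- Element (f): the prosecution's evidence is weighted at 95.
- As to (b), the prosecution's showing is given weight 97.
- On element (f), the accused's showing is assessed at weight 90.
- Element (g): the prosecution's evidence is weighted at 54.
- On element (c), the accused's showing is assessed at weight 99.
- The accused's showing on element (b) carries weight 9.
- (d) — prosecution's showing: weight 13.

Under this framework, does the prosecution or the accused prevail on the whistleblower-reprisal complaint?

prosecution

Stage 1 — burden on prosecution; standard: clear and convincing evidence (weight is at least 80).
    (a): 92 − 1 = 91 ≥ 80 [met]
    (b): 97 − 9 = 88 ≥ 80 [met]
  Stage 1 is satisfied; the onus moves to the accused.
Stage 2 — burden on accused; standard: clear and convincing evidence (weight is at least 80).
    (c): 99 − 4 = 95 ≥ 80 [met]
    (d): 68 − 13 = 55 < 80 [not met]
  Not every element is met, so the accused fails to carry Stage 2.
So the prosecution prevails.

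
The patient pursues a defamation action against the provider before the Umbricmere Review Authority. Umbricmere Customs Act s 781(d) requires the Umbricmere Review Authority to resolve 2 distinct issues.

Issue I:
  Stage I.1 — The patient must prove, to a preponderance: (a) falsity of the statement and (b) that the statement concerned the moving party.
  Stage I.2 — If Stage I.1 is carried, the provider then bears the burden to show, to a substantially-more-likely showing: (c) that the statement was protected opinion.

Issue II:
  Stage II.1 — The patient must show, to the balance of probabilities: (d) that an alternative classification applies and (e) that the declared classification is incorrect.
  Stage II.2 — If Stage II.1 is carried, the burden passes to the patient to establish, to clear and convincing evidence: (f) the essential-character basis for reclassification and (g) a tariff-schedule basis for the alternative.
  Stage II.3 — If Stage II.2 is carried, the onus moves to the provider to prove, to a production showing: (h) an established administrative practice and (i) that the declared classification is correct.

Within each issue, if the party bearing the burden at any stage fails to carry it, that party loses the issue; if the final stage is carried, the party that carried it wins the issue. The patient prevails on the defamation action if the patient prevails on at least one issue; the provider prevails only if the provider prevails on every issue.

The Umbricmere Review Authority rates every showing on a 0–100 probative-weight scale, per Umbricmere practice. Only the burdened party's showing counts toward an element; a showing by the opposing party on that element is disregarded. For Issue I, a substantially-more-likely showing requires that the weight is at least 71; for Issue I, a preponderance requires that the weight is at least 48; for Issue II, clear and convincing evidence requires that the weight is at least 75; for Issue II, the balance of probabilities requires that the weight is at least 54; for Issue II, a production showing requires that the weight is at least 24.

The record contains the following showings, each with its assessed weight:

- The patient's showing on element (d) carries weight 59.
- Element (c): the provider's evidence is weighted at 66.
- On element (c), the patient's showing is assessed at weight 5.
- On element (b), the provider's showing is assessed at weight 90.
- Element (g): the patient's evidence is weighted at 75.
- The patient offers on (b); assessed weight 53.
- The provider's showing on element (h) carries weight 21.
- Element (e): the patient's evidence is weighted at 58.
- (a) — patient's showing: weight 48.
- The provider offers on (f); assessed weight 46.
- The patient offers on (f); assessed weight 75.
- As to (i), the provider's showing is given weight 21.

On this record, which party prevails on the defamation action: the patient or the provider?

patient

— Issue I —
Stage I.1 (patient, a preponderance, weight is at least 48): (a) 48 ≥ 48 — meets; (b) 53 (provider's 90 disregarded) ≥ 48 — meets.
  All elements met. The burden passes to the provider.
Stage I.2 (provider, a substantially-more-likely showing, weight is at least 71): (c) 66 (patient's 5 disregarded) < 71 — fails.
  The provider does not carry Stage I.2.
So the patient prevails on this issue.
— Issue II —
At Stage II.1 the patient must meet the balance of probabilities (weight is at least 54): on (d) the weight is 59, ≥ 54, so (d) meets the standard; on (e) the weight is 58, ≥ 54, so (e) meets the standard.
  Stage II.1 carried; the burden remains with the patient.
At Stage II.2 the patient must meet clear and convincing evidence (weight is at least 75): on (f) the weight is 75 (the provider's 46 is given no effect), ≥ 75, so (f) meets the standard; on (g) the weight is 75, which does reach 75, so (g) meets the standard.
  Stage II.2 is satisfied; the onus moves to the provider.
At Stage II.3 the provider must meet a production showing (weight is at least 24): on (h) the weight is 21, which does not reach 24, so (h) does not meet the standard; on (i) the weight is 21, < 24, so (i) does not meet the standard.
  The provider does not carry Stage II.3.
The patient prevails on this issue.
Per-issue: Issue I → patient; Issue II → patient. The patient must prevail on at least one issue; overall, the patient prevails.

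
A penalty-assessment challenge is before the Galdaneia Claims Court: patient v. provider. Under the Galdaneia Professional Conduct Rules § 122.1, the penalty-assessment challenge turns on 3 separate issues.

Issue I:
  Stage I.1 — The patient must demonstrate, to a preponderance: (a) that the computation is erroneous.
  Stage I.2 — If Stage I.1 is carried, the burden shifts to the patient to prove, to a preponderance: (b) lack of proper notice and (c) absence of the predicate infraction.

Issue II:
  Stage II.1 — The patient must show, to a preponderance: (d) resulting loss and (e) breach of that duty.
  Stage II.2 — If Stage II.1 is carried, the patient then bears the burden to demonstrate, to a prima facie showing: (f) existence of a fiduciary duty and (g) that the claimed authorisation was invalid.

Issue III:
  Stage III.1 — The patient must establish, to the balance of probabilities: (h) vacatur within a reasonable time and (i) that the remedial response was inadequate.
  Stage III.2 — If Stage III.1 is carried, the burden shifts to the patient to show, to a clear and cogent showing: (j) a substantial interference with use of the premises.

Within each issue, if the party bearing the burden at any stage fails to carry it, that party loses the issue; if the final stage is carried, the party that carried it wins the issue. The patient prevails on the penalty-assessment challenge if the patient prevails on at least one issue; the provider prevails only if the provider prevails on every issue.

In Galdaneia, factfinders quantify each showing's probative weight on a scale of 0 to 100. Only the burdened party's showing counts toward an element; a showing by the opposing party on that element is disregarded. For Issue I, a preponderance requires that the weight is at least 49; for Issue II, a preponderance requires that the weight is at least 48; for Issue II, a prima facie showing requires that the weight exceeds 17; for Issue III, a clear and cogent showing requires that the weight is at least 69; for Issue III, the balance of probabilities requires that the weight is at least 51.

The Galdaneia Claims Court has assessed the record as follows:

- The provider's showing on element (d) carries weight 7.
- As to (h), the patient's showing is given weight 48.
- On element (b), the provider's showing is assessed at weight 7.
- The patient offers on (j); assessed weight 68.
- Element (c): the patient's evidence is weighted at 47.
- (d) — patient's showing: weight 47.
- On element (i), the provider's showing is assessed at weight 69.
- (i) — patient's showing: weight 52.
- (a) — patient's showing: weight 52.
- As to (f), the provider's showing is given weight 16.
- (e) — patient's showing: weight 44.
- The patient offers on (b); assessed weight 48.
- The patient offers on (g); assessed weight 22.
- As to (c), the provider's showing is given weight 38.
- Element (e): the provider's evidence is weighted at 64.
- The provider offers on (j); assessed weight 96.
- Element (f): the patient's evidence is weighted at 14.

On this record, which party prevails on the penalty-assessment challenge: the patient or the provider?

— Issue I —
Stage I.1 — burden on patient; standard: a preponderance (weight is at least 49).
    (a): 52 ≥ 49 [met]
  All elements met. The patient retains the burden for Stage I.2.
Stage I.2 — burden on patient; standard: a preponderance (weight is at least 49).
    (b): 48 (provider's 7 disregarded) < 49 [not met]
    (c): 47 (provider's 38 disregarded) < 49 [not met]
  Stage I.2 not carried; the patient fails its burden.
The analysis ends at Stage I.2; the provider prevails on this issue.
— Issue II —
At Stage II.1 the patient must meet a preponderance (weight is at least 48): on (d) the weight is 47 (the provider's 7 is given no effect), which does not reach 48, so (d) does not meet the standard; on (e) the weight is 44 (the provider's 64 is given no effect), which does not reach 48, so (e) does not meet the standard.
  The patient does not carry Stage II.1.
The provider prevails on this issue.
— Issue III —
Stage III.1 — burden on patient; standard: the balance of probabilities (weight is at least 51).
    (h): 48 < 51 [not met]
    (i): 52 (provider's 69 disregarded) ≥ 51 [met]
  Not every element is met, so the patient fails to carry Stage III.1.
The analysis ends at Stage III.1; the provider prevails on this issue.
Per-issue: Issue I → provider; Issue II → provider; Issue III → provider. The patient must prevail on at least one issue; overall, the provider prevails.

provider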